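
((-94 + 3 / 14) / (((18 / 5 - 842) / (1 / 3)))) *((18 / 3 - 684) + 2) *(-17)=18861245/44016 = 428.51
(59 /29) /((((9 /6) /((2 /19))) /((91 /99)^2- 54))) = -122949628/16201053 = -7.59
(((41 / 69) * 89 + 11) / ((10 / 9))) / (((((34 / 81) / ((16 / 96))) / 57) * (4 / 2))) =2543967/3910 = 650.63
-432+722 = 290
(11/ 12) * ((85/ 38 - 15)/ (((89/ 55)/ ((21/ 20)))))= -410795/54112 = -7.59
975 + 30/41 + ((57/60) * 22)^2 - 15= 5729921/4100 = 1397.54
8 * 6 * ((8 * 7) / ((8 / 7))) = 2352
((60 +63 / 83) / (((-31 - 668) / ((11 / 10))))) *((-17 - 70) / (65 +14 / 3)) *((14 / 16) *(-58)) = -89064423/14697640 = -6.06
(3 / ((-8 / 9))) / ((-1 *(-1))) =-27/8 = -3.38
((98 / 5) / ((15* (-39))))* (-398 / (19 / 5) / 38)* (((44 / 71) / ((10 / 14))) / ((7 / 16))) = 13729408/74970675 = 0.18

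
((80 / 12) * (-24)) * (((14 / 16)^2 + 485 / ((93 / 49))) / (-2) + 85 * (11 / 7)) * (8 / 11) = -4516210/7161 = -630.67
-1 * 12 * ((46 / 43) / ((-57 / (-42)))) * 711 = -6725.35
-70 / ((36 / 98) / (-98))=168070/9 = 18674.44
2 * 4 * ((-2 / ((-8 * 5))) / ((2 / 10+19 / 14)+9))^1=28/739 = 0.04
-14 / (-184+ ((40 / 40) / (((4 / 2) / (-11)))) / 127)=3556/46747 = 0.08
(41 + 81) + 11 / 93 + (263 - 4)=35444/93 = 381.12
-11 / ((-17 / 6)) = 66/17 = 3.88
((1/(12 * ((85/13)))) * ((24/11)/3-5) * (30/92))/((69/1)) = -611/2374152 = 0.00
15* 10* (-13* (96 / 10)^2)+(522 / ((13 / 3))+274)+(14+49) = -2330309/13 = -179254.54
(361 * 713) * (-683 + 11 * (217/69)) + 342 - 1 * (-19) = -500684257/3 = -166894752.33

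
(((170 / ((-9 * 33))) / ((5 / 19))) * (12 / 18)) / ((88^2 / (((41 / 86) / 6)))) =-13243/890087616 = 0.00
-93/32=-2.91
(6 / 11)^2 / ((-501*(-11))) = 12/222277 = 0.00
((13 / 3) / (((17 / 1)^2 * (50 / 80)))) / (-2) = -52/4335 = -0.01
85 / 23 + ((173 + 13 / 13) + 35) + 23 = 5421/23 = 235.70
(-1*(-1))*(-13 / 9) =-13/9 = -1.44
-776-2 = -778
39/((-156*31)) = -1/124 = -0.01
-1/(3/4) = -4/3 = -1.33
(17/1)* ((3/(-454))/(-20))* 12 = 153/2270 = 0.07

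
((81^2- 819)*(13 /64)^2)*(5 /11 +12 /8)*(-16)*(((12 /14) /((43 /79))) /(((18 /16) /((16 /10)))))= -1161537/70 = -16593.39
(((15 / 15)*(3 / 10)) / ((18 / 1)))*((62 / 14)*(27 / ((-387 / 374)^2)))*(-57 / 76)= -1.40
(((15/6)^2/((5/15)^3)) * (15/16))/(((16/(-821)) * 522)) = -923625/59392 = -15.55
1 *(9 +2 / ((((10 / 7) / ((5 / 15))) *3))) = 412/45 = 9.16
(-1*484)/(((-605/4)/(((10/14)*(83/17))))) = 1328/119 = 11.16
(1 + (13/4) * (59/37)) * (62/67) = 28365/4958 = 5.72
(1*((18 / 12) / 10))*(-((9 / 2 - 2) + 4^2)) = -111/40 = -2.78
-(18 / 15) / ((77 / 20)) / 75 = -8/1925 = 0.00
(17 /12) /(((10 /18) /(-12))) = -153/5 = -30.60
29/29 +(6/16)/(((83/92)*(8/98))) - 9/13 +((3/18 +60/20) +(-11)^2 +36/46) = 77636809/595608 = 130.35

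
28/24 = 1.17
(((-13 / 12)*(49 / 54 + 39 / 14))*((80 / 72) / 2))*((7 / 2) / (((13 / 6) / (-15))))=8725/162 = 53.86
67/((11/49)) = 3283/11 = 298.45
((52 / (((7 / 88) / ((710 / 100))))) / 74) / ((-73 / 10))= -162448/18907 = -8.59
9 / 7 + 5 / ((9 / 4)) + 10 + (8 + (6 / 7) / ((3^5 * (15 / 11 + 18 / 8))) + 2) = 2119399/90153 = 23.51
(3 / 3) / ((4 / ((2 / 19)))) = 1/38 = 0.03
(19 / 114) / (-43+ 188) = 1/870 = 0.00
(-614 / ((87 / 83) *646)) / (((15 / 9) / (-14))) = 356734/46835 = 7.62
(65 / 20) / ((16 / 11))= 143/64 = 2.23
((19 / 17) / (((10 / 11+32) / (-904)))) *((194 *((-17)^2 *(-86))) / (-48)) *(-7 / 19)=616961807/543 = 1136209.59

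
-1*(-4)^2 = -16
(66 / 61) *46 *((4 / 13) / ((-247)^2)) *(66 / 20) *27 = 5410152/241900685 = 0.02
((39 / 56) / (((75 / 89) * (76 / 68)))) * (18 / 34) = 10413/26600 = 0.39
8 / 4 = 2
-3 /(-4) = 3/4 = 0.75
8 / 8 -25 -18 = -42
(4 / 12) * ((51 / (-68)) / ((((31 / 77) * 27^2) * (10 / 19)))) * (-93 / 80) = 1463/777600 = 0.00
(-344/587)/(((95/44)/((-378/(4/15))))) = 4291056/11153 = 384.74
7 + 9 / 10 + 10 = 179/10 = 17.90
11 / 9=1.22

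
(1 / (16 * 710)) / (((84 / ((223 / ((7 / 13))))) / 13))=37687/6679680 = 0.01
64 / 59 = 1.08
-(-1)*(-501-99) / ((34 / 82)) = -24600/17 = -1447.06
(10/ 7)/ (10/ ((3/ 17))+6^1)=15/658 = 0.02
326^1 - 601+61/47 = -12864/47 = -273.70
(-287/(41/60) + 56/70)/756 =-524/945 = -0.55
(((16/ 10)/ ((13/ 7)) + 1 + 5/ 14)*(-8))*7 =-8076/65 = -124.25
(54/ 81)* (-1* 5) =-10/3 = -3.33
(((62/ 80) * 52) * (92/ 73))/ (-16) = -9269/2920 = -3.17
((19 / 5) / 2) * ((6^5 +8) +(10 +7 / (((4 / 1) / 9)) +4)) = 118769/8 = 14846.12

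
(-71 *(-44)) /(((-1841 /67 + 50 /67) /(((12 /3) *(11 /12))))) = -2302388/5373 = -428.51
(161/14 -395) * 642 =-246207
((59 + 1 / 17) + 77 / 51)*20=61780/51 = 1211.37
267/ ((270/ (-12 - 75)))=-2581/30 = -86.03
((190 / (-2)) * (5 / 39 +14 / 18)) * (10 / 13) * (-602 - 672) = 9868600/117 = 84347.01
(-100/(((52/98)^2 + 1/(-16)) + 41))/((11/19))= -72990400/17418181 = -4.19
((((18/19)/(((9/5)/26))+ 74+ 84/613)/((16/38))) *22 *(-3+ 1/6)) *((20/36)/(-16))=478184245/1059264 = 451.43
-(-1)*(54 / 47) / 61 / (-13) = -54/37271 = 0.00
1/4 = 0.25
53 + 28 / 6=173/3 = 57.67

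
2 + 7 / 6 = 19/6 = 3.17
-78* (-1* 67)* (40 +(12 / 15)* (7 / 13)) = 1056456/5 = 211291.20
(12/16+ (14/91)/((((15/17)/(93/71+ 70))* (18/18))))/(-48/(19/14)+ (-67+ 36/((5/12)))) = -13871957/16802292 = -0.83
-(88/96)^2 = -0.84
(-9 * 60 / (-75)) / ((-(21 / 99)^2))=-39204/245 = -160.02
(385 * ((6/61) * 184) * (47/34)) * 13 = 129849720/1037 = 125216.70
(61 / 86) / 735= 61/63210 = 0.00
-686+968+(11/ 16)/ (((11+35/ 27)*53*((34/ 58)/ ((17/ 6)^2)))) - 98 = 207226765/1126144 = 184.01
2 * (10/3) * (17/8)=85/6 = 14.17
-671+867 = 196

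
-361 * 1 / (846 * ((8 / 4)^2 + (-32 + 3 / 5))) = 0.02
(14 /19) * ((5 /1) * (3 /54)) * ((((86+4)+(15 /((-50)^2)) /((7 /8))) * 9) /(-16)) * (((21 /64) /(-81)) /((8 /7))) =321587/8755200 = 0.04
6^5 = 7776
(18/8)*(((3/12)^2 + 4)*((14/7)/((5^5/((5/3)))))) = 39/4000 = 0.01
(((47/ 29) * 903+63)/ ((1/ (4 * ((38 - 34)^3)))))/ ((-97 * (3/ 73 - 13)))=413640192/1330549 = 310.88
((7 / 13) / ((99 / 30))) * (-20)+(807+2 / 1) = 345661/429 = 805.74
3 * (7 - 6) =3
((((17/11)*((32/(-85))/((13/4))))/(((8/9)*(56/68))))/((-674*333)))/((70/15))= 102/436851415 = 0.00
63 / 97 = 0.65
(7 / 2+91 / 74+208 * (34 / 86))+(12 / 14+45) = 1479210/11137 = 132.82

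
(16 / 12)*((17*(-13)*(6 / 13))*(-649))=88264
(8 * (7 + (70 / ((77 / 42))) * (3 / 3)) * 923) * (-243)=-891773064/11 = -81070278.55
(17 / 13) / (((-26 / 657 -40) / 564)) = -3149658/170989 = -18.42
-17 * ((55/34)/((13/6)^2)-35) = 99565/169 = 589.14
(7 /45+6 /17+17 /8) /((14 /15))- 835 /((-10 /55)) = 26248477/5712 = 4595.32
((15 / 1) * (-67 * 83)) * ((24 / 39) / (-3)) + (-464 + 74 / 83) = 17962826/1079 = 16647.66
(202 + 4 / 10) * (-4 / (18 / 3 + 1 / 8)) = -32384/245 = -132.18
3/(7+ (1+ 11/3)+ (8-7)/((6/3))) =18/73 = 0.25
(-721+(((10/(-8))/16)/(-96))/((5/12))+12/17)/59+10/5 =-5242351/513536 = -10.21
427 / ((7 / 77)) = 4697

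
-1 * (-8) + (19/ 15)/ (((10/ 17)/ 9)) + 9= 1819/50 = 36.38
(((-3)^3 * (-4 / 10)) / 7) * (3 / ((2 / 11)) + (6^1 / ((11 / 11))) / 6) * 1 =27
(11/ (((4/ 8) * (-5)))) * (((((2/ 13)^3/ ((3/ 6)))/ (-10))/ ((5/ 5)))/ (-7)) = -176/384475 = 0.00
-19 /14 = -1.36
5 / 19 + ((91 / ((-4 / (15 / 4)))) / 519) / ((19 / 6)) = 5555/26296 = 0.21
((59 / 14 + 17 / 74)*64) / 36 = 18416/2331 = 7.90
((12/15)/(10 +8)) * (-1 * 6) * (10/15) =-8/45 = -0.18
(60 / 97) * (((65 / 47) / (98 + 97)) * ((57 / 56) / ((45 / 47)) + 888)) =746813/191478 = 3.90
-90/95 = -18/19 = -0.95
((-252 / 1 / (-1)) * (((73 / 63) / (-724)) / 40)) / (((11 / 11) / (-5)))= 73/1448 = 0.05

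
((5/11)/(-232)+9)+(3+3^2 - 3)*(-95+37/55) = -974339/1160 = -839.95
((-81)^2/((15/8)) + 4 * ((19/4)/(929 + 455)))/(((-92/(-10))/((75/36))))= 605363975/763968 = 792.39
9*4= 36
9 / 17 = 0.53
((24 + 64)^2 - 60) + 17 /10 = 76857/10 = 7685.70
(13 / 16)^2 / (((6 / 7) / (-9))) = -6.93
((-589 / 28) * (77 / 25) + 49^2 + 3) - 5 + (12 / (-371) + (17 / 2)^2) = 44639233/18550 = 2406.43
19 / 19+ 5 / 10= 3/2 = 1.50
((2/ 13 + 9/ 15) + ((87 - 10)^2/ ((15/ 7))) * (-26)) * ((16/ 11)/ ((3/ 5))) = -224445872/1287 = -174394.62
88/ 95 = 0.93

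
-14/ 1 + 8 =-6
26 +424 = 450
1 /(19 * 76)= 1/1444 = 0.00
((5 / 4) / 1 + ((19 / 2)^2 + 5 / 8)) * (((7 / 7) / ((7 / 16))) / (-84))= -737/294 = -2.51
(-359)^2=128881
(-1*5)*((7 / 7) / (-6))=5/6 = 0.83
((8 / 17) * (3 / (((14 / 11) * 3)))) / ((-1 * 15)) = -44/1785 = -0.02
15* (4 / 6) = 10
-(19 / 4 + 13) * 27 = -1917/4 = -479.25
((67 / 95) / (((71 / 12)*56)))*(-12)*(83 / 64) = -50049/1510880 = -0.03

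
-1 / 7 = -0.14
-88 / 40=-2.20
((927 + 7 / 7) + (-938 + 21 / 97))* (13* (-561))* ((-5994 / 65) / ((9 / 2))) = -709142148/485 = -1462148.76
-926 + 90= -836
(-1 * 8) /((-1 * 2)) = 4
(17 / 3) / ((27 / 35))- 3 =352/81 = 4.35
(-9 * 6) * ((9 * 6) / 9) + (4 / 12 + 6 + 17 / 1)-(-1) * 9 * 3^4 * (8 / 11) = 7574/33 = 229.52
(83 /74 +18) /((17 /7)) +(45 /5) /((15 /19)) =121231/6290 = 19.27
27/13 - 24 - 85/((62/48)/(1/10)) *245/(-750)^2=-82838954/3778125 = -21.93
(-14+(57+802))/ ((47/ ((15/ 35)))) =2535/329 = 7.71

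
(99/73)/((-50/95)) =-2.58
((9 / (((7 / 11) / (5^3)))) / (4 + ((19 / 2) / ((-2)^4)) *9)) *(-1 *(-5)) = 1980000/2093 = 946.01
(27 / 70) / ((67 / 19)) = 513/4690 = 0.11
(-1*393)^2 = 154449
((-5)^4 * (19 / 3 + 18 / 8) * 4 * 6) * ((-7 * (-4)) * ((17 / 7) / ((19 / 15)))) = 131325000/19 = 6911842.11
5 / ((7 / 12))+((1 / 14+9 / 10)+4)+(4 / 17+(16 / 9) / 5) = 75686/5355 = 14.13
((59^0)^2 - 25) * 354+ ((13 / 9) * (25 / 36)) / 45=-8495.98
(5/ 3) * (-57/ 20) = -19/4 = -4.75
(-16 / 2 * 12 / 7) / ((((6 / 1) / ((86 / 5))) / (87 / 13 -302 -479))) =1978688/65 = 30441.35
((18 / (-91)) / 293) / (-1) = 18/26663 = 0.00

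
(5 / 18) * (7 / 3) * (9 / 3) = 35/18 = 1.94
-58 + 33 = -25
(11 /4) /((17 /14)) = 77/34 = 2.26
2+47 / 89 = 225/89 = 2.53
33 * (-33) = -1089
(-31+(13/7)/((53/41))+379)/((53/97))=12575177/19663 = 639.54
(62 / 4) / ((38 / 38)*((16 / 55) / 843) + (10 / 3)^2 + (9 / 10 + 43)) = 0.28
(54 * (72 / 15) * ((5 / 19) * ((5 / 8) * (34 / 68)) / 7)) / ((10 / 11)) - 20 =-4429/266 = -16.65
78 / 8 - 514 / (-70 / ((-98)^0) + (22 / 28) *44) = 752/31 = 24.26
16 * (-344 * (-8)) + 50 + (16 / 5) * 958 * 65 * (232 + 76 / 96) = 139293242/3 = 46431080.67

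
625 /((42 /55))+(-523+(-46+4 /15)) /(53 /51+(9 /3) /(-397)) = 83710343/313320 = 267.17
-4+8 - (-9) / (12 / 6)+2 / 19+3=441/38 = 11.61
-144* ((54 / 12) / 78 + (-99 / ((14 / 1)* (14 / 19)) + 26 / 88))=9327060/7007 = 1331.11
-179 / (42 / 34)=-3043/21 = -144.90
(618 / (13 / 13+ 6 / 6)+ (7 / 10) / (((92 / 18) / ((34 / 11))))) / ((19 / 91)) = 71238531/48070 = 1481.97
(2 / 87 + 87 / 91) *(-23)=-178273/7917 = -22.52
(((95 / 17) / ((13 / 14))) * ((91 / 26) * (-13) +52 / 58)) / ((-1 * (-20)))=-26467/1972 = -13.42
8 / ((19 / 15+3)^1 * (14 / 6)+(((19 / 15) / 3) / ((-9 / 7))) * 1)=3240/3899 = 0.83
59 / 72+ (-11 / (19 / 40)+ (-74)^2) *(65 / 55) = 6445.09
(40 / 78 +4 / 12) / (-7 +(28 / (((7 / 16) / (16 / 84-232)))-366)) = -21/377455 = 0.00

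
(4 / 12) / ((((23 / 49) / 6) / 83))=8134/23 = 353.65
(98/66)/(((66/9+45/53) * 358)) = 2597/5123338 = 0.00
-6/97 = -0.06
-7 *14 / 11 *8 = -784/11 = -71.27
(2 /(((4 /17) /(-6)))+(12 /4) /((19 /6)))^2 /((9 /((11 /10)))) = 1105379/3610 = 306.20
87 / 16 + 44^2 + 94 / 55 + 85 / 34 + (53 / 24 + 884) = 7476097/2640 = 2831.85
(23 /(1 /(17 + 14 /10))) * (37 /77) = 78292/385 = 203.36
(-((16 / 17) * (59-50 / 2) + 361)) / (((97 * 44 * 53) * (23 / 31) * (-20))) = 12183/104053840 = 0.00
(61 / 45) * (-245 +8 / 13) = -21533/65 = -331.28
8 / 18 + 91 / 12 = 8.03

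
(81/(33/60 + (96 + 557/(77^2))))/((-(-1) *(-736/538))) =-215311635/351441196 = -0.61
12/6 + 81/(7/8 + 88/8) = 838/95 = 8.82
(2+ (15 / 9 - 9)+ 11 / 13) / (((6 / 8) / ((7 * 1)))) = -4900/117 = -41.88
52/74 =26/37 = 0.70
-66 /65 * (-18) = 1188/65 = 18.28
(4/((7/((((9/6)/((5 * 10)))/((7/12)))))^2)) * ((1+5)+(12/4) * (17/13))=41796/19508125 = 0.00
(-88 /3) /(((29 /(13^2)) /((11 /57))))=-163592/4959 = -32.99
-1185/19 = -62.37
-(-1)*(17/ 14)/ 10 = 17/140 = 0.12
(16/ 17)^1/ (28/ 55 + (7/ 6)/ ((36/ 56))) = 23760/58667 = 0.40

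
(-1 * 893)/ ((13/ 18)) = -16074/13 = -1236.46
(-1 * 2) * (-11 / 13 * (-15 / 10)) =-33/13 = -2.54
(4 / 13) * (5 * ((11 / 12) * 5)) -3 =158/39 = 4.05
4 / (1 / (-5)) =-20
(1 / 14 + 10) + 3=183/14 = 13.07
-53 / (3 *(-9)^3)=0.02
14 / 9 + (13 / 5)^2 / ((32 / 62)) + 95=394751/3600 = 109.65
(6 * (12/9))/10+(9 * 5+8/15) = 46.33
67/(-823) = -67/823 = -0.08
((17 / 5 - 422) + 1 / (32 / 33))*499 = -33338689/160 = -208366.81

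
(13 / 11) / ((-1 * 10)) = -13/110 = -0.12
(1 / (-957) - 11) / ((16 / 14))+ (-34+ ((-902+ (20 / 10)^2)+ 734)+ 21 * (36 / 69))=-4328890/22011 = -196.67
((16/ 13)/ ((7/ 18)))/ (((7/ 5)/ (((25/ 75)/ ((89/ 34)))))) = 16320/56693 = 0.29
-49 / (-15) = 49/15 = 3.27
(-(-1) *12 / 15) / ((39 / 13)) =4/15 = 0.27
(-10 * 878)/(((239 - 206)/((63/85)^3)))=-146360844/1351075 = -108.33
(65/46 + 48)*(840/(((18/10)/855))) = 19715804.35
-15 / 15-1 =-2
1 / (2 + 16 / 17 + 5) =17/135 = 0.13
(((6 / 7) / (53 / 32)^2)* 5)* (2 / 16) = 3840/19663 = 0.20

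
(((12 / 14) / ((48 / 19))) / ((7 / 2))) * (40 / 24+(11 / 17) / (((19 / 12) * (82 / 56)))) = 77303/409836 = 0.19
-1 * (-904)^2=-817216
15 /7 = 2.14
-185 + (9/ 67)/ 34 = -421421/2278 = -185.00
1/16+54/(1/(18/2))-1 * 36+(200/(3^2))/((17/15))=469.67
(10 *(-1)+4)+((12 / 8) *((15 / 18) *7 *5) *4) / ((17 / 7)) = 1123/17 = 66.06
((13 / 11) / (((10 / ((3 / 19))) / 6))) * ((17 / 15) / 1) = 663/5225 = 0.13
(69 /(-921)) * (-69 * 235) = 1214.80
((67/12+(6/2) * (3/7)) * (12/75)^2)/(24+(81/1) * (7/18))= 4616/1456875 = 0.00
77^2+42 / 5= 5937.40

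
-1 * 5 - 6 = -11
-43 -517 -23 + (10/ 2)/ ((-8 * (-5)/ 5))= -4659/8 = -582.38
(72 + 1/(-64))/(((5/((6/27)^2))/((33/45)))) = 50677/97200 = 0.52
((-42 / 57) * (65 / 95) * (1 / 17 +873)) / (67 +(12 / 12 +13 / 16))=-43219904/6756837 = -6.40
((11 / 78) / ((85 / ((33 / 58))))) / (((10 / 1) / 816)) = 726/9425 = 0.08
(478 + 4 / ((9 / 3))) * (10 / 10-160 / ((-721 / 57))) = 14151358/2163 = 6542.47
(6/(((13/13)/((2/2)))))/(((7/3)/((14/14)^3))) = 18/7 = 2.57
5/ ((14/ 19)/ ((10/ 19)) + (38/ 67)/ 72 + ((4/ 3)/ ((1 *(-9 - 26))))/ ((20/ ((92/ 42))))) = 3.56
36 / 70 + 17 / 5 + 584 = 20577/35 = 587.91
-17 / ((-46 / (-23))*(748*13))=-1/1144 = 0.00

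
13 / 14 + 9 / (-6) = -4/7 = -0.57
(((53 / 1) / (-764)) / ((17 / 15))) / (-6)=265/25976 = 0.01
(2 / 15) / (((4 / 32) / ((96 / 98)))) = 256/245 = 1.04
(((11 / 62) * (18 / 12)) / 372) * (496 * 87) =957/31 = 30.87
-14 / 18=-7/9 = -0.78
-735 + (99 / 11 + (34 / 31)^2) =-696530/961 = -724.80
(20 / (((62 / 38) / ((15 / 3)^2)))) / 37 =9500/1147 = 8.28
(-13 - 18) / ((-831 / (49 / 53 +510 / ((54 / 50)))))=6996421/396387 = 17.65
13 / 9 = 1.44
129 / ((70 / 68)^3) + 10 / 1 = 5498966/42875 = 128.26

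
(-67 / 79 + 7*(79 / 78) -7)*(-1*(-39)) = -4673/158 = -29.58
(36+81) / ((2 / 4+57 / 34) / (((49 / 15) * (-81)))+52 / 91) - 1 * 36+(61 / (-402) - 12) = 812646575/5092134 = 159.59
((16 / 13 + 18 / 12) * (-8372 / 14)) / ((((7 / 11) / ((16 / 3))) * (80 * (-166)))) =1.03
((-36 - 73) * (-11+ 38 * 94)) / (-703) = 388149/703 = 552.13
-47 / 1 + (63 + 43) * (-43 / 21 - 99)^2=477284977/441 = 1082278.86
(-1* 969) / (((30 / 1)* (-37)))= 323/370 = 0.87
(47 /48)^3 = 103823/110592 = 0.94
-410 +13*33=19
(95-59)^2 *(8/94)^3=0.80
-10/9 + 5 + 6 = 89/9 = 9.89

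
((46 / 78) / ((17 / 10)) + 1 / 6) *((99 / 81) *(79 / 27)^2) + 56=177981649/2899962 = 61.37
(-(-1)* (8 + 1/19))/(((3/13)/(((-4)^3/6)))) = -7072/19 = -372.21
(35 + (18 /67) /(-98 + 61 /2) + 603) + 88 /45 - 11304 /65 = 3653318/7839 = 466.04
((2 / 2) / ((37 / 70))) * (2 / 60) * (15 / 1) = 35/37 = 0.95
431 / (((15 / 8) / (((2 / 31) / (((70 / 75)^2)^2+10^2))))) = 5818500/39532099 = 0.15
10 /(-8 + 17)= 10/9 = 1.11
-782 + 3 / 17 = -13291/17 = -781.82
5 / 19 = 0.26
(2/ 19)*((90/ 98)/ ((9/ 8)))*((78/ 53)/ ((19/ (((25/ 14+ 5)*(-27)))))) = -421200/345401 = -1.22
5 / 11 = 0.45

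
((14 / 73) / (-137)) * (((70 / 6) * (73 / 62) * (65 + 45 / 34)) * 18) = -1657425/72199 = -22.96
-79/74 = -1.07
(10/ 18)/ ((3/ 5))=25/27 = 0.93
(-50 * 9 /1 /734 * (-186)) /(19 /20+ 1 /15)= 2511000/22387 = 112.16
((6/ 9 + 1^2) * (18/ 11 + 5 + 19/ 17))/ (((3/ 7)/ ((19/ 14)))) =68875/1683 = 40.92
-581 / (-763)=83/109 = 0.76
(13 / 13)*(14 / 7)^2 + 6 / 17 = 74/17 = 4.35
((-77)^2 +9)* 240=1425120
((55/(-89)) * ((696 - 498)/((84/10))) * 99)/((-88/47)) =3838725/4984 = 770.21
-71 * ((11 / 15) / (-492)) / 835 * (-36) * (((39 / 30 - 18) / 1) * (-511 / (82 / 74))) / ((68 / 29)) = -428224643/28577000 = -14.98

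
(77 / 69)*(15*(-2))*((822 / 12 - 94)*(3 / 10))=11781/46 = 256.11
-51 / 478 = -0.11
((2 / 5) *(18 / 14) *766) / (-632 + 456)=-2.24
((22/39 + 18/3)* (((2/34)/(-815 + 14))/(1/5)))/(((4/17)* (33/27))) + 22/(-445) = -11038/190905 = -0.06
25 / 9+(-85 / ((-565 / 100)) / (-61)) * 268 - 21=-84.32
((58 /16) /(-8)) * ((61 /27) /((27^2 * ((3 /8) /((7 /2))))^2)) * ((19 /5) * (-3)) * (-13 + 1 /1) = -1646939/71744535 = -0.02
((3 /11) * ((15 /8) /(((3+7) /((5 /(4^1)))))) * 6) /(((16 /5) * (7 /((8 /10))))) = 135/9856 = 0.01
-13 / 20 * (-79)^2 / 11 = -81133/220 = -368.79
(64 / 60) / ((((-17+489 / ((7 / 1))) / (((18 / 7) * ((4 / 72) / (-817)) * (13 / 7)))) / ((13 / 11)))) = -1352/174572475 = 0.00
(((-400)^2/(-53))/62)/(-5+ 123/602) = 48160000/4743341 = 10.15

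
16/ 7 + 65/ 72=1607/504 = 3.19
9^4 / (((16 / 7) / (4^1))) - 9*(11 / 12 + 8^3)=13731/2 = 6865.50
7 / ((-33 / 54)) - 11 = -247/11 = -22.45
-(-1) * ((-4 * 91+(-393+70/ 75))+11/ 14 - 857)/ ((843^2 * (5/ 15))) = -338579/49745430 = -0.01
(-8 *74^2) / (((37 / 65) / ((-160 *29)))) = 357094400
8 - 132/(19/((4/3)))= -24/19 = -1.26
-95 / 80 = -19/16 = -1.19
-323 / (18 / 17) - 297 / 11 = -5977/18 = -332.06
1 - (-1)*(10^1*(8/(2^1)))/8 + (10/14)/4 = 173/28 = 6.18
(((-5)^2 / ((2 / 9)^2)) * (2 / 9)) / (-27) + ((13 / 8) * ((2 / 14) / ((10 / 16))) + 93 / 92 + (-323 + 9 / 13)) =-40825061/125580 = -325.09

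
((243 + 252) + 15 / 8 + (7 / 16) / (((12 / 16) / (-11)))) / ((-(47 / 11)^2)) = -1424291/53016 = -26.87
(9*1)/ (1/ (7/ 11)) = 63/11 = 5.73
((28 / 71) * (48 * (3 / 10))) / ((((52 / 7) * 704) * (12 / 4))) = 147/406120 = 0.00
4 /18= 2/9 = 0.22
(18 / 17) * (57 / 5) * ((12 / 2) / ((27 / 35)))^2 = 37240/51 = 730.20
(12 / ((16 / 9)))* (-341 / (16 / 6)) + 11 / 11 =-27589/32 = -862.16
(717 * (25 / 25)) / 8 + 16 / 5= 3713/40 = 92.82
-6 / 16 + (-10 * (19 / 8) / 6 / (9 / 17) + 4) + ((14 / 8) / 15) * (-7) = -4.67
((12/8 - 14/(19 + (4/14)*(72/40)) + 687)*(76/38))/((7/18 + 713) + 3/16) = 135289584/70181665 = 1.93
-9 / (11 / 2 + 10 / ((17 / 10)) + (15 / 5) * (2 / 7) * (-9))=-238/97 = -2.45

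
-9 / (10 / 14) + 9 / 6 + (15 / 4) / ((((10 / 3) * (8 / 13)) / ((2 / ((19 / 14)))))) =-12777/1520 = -8.41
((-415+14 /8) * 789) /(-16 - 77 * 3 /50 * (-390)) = -6521085/35716 = -182.58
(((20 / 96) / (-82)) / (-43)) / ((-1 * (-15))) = 1/253872 = 0.00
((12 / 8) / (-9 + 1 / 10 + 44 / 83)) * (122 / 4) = -75945/13894 = -5.47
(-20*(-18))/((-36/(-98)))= 980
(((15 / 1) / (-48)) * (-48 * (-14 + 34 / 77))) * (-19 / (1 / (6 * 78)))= 139248720/77 = 1808424.94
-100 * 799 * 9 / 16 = -179775/4 = -44943.75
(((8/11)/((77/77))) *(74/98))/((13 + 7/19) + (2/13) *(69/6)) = 73112/2015321 = 0.04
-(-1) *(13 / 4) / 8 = 13/32 = 0.41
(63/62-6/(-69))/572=11/5704 = 0.00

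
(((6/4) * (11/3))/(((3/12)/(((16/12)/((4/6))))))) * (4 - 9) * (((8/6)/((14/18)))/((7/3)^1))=-7920/49 = -161.63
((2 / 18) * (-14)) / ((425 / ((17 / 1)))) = -14/225 = -0.06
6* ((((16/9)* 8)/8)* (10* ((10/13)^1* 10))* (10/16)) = 20000/39 = 512.82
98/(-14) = -7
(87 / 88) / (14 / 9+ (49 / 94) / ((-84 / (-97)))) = 36801/80311 = 0.46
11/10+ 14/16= 79/40 = 1.98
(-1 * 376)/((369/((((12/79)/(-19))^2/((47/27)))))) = -3456/92373041 = 0.00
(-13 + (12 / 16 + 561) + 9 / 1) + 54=2447/4 = 611.75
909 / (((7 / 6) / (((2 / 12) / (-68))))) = -1.91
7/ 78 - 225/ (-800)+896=1118671/1248 = 896.37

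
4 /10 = 2/5 = 0.40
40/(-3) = -40/3 = -13.33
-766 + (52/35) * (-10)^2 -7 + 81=-3804/7 = -543.43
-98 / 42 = -7/3 = -2.33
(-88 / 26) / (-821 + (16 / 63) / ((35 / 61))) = 97020/23521277 = 0.00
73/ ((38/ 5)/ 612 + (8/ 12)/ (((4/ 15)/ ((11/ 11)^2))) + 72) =55845/57002 = 0.98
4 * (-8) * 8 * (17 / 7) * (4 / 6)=-414.48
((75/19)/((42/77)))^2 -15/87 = 2185905/41876 = 52.20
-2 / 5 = -0.40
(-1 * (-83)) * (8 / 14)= 332/7 = 47.43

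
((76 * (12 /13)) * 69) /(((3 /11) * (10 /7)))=12424.25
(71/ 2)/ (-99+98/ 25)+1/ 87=-149671/413598 = -0.36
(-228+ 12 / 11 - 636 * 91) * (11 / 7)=-639132/7 = -91304.57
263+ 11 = 274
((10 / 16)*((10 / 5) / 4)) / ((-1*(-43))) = 5/688 = 0.01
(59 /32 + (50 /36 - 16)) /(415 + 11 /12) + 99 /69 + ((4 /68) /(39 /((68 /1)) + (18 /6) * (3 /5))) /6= 136126189/96665688 = 1.41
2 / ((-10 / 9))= -9/5 = -1.80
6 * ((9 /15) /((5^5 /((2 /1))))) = 36/15625 = 0.00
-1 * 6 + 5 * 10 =44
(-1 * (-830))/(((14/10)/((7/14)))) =2075/7 = 296.43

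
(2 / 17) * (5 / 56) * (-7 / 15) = -1/204 = 0.00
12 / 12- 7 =-6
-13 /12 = -1.08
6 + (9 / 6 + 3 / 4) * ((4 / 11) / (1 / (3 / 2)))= 7.23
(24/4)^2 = 36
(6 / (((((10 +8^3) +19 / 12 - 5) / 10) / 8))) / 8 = 0.12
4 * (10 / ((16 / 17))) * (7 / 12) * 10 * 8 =5950/3 = 1983.33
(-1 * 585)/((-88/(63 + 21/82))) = 3034395/7216 = 420.51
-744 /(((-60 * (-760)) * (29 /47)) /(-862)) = 627967/27550 = 22.79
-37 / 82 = -0.45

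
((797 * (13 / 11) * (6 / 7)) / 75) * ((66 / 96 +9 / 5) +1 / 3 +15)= 6330571/33000 = 191.84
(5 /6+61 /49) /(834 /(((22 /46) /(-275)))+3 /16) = -104/23997897 = 0.00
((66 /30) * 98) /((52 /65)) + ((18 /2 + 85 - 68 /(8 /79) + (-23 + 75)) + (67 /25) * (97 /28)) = -172701/700 = -246.72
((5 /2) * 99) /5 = 99/2 = 49.50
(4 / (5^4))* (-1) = -4/625 = -0.01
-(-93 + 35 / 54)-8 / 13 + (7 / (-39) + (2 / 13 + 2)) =65785/702 = 93.71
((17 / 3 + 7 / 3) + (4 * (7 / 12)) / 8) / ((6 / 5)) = 995/144 = 6.91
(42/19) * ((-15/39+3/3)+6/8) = 3.02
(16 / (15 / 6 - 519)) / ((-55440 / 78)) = 52/1193115 = 0.00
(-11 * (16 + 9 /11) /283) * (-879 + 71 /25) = 810448/1415 = 572.75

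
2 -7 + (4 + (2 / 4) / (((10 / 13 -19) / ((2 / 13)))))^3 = 782717858/13312053 = 58.80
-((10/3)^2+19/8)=-971/72 = -13.49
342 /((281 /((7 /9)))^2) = 1862/710649 = 0.00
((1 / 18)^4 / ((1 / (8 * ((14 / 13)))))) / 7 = 1/85293 = 0.00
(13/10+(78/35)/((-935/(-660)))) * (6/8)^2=30771/19040 = 1.62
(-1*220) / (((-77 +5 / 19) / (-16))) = -33440/729 = -45.87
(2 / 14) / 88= 1/616 = 0.00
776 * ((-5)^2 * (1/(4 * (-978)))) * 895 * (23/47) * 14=-698860750/22983 = -30407.73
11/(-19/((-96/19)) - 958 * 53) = -1056/4873943 = 0.00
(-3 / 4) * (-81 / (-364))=-243/1456 = -0.17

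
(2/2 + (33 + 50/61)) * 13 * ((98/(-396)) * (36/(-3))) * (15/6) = 2254980/671 = 3360.63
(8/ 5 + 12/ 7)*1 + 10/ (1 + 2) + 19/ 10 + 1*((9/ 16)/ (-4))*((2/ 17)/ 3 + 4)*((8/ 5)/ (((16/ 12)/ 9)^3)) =-123817067/456960 = -270.96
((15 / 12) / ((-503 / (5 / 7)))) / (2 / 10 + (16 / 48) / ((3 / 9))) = -125/84504 = 0.00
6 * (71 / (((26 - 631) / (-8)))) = 3408/605 = 5.63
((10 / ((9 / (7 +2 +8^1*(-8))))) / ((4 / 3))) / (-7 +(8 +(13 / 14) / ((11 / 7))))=-605/21 = -28.81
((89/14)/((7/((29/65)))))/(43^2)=2581/11778130 = 0.00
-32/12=-8/3 = -2.67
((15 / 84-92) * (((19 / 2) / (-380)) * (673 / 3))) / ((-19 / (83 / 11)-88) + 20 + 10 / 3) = -143613489/18736480 = -7.66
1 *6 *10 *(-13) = -780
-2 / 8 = -1/4 = -0.25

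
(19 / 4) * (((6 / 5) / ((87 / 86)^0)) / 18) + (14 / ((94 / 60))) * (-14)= -351907/2820 = -124.79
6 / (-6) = -1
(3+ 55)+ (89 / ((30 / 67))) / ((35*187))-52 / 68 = 11244113/196350 = 57.27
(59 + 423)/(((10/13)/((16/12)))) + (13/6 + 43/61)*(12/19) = 14556118/17385 = 837.28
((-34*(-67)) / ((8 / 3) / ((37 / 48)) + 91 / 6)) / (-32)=-3.82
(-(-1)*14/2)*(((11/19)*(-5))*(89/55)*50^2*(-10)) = 15575000/19 = 819736.84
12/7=1.71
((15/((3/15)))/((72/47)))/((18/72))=1175/6 = 195.83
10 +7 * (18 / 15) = 92/5 = 18.40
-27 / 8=-3.38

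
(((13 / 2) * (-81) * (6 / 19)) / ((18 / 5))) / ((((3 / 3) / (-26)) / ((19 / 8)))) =22815/8 = 2851.88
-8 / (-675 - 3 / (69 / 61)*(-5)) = 46/3805 = 0.01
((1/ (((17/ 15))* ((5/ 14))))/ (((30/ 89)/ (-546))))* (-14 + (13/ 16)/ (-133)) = 144834417/2584 = 56050.47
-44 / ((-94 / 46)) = 1012/47 = 21.53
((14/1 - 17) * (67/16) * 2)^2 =40401/64 = 631.27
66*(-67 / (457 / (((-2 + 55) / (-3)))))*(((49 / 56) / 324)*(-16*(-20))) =5468540/37017 = 147.73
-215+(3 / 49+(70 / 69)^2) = -49902752/233289 = -213.91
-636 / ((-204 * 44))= 53/748 = 0.07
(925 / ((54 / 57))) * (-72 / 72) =-976.39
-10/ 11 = -0.91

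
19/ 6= 3.17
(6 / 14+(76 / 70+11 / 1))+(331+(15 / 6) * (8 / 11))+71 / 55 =26690/77 = 346.62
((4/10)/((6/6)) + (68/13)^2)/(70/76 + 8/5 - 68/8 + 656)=222851/5218044 = 0.04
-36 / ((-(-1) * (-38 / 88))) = 1584/19 = 83.37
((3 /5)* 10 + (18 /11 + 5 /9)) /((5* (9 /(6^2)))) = 3244/495 = 6.55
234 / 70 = 117/35 = 3.34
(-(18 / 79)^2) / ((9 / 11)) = -396/6241 = -0.06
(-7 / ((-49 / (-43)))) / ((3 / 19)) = -817/21 = -38.90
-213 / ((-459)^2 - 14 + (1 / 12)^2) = -30672/30336049 = 0.00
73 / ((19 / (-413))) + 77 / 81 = -2440606/1539 = -1585.84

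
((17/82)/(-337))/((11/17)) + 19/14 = 1.36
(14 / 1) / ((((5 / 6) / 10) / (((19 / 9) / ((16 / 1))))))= 133/6 = 22.17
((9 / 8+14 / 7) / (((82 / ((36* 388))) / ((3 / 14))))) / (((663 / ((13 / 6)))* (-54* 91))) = -2425/31967208 = 0.00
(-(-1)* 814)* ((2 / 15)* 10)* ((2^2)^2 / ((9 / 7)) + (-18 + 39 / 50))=-3498572/675 = -5183.07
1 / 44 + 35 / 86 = 813/1892 = 0.43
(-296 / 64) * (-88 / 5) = 407/5 = 81.40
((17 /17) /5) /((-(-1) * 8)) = 1/40 = 0.02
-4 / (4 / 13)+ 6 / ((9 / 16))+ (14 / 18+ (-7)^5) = -151277/9 = -16808.56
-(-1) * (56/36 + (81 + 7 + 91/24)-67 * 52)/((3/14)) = -1708889/108 = -15823.05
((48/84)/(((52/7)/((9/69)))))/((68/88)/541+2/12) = 53559/897299 = 0.06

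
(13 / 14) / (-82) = -13/1148 = -0.01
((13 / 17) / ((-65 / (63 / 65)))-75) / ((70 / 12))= -2486628/193375 = -12.86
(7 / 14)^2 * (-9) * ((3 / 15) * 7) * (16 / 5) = -252/25 = -10.08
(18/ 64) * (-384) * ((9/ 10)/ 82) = -243/205 = -1.19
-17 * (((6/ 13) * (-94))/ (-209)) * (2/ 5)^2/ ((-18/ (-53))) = -338776/203775 = -1.66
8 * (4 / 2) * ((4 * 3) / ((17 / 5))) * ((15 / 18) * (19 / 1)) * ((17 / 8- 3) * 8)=-106400/17 = -6258.82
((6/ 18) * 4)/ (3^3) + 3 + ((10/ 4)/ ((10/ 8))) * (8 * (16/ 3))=7159/81 = 88.38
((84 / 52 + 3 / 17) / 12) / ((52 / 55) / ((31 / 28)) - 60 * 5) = -56265/112719724 = 0.00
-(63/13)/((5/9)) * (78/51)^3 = -766584/24565 = -31.21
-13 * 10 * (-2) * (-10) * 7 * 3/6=-9100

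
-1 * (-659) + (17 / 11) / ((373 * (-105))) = 283907068/430815 = 659.00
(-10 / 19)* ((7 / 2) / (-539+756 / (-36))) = 1/304 = 0.00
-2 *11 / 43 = -22/43 = -0.51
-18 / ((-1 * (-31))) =-18/31 = -0.58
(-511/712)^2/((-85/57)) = -14883897/43090240 = -0.35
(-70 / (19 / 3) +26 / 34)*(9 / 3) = -9969/323 = -30.86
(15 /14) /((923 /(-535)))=-8025/12922 = -0.62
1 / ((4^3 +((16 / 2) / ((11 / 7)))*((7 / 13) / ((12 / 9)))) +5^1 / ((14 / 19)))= 2002/145829 = 0.01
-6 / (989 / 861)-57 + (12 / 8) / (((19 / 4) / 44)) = -908145/18791 = -48.33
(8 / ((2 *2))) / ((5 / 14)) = 28/5 = 5.60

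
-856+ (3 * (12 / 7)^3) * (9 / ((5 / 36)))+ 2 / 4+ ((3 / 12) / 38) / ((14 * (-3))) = 193739107/1564080 = 123.87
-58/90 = -29/45 = -0.64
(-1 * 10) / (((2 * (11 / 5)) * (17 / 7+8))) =-175/803 = -0.22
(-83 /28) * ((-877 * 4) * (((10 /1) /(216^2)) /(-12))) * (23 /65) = -1674193/25474176 = -0.07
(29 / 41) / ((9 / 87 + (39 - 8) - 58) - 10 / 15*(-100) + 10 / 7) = 17661/1028690 = 0.02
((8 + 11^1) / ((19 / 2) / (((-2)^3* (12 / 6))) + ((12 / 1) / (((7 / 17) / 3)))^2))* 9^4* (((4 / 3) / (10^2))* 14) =912171456/299611925 = 3.04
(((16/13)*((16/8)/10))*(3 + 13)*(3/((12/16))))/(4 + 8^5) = 256/532545 = 0.00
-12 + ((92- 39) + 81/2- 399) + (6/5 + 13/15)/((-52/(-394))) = -58859/195 = -301.84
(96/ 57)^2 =1024/361 = 2.84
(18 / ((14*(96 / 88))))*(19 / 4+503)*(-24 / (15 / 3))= -2872.41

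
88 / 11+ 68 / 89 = 780/89 = 8.76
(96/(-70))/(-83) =48/2905 = 0.02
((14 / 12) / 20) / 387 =7/46440 = 0.00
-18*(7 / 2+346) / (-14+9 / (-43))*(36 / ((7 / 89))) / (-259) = -866723652/1107743 = -782.42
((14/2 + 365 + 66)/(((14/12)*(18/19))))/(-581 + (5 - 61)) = -2774/4459 = -0.62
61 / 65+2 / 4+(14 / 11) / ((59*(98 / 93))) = 861631/590590 = 1.46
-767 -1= -768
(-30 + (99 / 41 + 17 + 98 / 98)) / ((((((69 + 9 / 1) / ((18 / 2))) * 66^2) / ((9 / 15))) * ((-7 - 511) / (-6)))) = -1179/668147480 = 0.00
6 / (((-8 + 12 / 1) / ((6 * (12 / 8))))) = 27/2 = 13.50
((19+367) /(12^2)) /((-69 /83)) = -16019/4968 = -3.22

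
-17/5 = -3.40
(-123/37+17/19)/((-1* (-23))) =-1708/16169 = -0.11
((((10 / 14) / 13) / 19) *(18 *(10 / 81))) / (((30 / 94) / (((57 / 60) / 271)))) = 47/665847 = 0.00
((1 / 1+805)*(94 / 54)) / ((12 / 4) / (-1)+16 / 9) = -37882/33 = -1147.94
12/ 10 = 6/5 = 1.20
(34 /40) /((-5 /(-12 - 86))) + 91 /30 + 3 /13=19426/975 = 19.92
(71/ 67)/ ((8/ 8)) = 71/67 = 1.06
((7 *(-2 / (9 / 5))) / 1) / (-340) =7/306 = 0.02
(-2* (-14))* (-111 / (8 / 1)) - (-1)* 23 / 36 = -13963/36 = -387.86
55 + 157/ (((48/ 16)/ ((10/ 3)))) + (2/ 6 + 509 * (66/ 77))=666.06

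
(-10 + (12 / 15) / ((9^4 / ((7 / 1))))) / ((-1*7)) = 328022/229635 = 1.43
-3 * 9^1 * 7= -189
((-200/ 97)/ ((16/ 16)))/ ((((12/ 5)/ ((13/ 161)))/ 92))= -13000/2037 = -6.38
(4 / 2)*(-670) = -1340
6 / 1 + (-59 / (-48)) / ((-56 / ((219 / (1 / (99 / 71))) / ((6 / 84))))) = -399129/4544 = -87.84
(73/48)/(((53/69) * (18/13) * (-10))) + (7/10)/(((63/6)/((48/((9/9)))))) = 466621/152640 = 3.06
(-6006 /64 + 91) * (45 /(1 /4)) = -4095/8 = -511.88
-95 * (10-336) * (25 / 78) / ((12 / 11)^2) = 46842125/5616 = 8340.83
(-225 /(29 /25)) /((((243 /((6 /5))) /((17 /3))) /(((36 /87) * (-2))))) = 34000/7569 = 4.49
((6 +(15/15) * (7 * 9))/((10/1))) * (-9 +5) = -138/5 = -27.60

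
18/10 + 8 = 49/5 = 9.80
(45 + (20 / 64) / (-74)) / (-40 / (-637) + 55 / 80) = 33936175/565878 = 59.97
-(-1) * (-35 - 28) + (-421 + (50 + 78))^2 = 85786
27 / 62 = 0.44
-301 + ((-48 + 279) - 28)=-98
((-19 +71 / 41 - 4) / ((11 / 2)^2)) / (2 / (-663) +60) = -1156272/98669329 = -0.01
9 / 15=3/5 = 0.60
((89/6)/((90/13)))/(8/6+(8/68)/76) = 28747/17910 = 1.61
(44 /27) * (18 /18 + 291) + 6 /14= 90017/189 = 476.28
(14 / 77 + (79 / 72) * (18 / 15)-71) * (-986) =22614403/330 = 68528.49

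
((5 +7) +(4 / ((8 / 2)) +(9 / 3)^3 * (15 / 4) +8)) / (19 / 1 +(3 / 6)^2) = 489/77 = 6.35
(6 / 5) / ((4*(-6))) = -0.05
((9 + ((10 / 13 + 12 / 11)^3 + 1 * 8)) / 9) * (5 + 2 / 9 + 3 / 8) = 78685595/5398536 = 14.58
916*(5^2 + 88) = 103508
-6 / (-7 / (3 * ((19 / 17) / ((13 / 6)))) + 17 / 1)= -2052/4267 = -0.48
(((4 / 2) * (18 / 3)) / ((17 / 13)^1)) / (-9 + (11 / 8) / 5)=-6240/5933 = -1.05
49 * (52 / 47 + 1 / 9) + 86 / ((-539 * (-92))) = 625694779/10487862 = 59.66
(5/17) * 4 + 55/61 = 2155/1037 = 2.08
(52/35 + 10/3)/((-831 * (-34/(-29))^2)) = -212773/50433390 = 0.00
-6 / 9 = -2/3 = -0.67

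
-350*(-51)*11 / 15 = 13090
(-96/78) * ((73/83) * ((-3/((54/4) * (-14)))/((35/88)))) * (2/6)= -102784/7137585 = -0.01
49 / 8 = 6.12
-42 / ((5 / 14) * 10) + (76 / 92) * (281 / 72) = -353389/41400 = -8.54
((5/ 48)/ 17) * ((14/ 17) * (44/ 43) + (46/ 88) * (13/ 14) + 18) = 43516765/367441536 = 0.12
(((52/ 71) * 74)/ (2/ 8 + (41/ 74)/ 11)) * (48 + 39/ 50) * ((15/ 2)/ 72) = 53052857/57865 = 916.84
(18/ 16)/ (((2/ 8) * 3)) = 3/2 = 1.50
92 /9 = 10.22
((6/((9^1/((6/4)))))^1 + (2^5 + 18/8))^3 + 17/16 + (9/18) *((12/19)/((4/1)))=53262587/1216 = 43801.47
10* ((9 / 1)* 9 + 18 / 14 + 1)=5830/7 = 832.86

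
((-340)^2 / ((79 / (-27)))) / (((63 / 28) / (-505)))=700536000/79 = 8867544.30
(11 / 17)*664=7304/17 = 429.65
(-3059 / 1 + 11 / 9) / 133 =-27520/1197 = -22.99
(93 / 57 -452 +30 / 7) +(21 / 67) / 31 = -123223540/276241 = -446.07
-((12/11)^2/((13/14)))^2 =-1.64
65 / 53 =1.23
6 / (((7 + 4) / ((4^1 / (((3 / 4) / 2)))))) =64/11 = 5.82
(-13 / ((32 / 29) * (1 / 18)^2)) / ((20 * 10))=-30537/1600 = -19.09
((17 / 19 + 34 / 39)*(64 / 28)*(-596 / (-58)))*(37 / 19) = 32989792/408291 = 80.80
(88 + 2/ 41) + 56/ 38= 69738/779 = 89.52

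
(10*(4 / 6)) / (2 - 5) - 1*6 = -8.22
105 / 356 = 0.29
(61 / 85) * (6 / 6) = 61/85 = 0.72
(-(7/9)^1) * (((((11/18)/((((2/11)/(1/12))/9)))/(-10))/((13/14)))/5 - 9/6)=169729/140400 = 1.21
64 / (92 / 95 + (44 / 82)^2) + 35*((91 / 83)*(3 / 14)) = 246307795/4163114 = 59.16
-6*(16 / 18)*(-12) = 64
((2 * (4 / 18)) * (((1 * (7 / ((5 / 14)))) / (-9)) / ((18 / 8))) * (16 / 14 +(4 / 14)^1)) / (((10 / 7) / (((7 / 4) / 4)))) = -686/3645 = -0.19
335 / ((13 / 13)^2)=335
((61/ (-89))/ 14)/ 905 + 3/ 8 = 1691201/4510520 = 0.37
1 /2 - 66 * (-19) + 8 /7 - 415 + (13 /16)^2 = 1507615/1792 = 841.30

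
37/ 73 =0.51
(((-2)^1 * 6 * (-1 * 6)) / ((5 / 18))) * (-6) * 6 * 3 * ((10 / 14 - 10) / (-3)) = -606528/7 = -86646.86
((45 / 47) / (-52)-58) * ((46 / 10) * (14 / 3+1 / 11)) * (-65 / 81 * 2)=512028967/251262 = 2037.83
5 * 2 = 10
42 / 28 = 3/2 = 1.50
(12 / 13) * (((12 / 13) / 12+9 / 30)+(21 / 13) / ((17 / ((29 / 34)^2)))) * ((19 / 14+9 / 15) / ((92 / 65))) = 1454529/2554760 = 0.57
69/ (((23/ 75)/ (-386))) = -86850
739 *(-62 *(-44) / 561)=183272/51 = 3593.57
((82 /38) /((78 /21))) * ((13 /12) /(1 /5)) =3.15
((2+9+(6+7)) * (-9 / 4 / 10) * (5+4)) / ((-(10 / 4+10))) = 3.89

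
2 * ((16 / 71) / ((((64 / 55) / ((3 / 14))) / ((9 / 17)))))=1485/33796 = 0.04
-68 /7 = -9.71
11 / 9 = 1.22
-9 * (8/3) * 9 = -216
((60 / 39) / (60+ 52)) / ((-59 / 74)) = -185/10738 = -0.02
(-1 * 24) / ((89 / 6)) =-144/89 = -1.62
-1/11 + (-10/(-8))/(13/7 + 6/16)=0.47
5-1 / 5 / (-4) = 101/20 = 5.05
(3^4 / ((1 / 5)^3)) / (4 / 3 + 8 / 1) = 30375/28 = 1084.82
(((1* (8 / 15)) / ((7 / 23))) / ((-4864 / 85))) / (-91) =391/1161888 = 0.00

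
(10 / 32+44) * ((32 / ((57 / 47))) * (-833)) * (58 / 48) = -804983711/684 = -1176876.77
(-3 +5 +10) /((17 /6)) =72/17 = 4.24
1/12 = 0.08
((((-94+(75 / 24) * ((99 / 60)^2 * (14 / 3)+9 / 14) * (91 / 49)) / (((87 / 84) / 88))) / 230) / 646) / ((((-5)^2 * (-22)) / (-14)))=-51853/215441000 = 0.00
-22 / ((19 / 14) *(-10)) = 154/95 = 1.62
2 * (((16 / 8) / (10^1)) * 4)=8/5 = 1.60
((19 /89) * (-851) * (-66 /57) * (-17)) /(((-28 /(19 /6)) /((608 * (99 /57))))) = 266077064/623 = 427089.99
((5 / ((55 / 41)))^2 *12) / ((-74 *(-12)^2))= -0.02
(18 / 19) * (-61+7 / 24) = -4371/76 = -57.51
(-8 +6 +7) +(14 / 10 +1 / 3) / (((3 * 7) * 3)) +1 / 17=81712/16065 = 5.09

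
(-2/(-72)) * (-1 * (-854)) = 23.72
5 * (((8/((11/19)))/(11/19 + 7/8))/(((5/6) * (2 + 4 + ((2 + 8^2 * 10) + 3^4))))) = 0.08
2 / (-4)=-1/2 = -0.50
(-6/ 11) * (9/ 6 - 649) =3885/11 = 353.18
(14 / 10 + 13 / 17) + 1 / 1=3.16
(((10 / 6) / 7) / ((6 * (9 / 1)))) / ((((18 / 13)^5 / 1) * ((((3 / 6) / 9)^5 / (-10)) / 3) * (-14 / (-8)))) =-37129300/1323 = -28064.47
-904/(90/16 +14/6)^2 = -520704/36481 = -14.27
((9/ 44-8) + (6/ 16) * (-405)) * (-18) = 126459/44 = 2874.07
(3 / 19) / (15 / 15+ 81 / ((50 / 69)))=150/107141 = 0.00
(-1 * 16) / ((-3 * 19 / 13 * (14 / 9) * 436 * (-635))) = -78/9205595 = 0.00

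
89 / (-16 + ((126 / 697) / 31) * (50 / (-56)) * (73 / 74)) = -284607404/51181801 = -5.56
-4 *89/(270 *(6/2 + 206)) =-178/28215 = -0.01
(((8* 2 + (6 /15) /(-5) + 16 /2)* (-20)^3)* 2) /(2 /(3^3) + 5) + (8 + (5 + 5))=-75408.57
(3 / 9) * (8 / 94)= 4/141 = 0.03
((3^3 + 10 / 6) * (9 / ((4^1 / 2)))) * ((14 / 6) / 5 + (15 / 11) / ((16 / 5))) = 101351/880 = 115.17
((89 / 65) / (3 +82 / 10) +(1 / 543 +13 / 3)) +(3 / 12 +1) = 2256169/395304 = 5.71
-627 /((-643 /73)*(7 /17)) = 778107/4501 = 172.87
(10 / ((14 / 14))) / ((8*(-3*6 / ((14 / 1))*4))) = -35/144 = -0.24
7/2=3.50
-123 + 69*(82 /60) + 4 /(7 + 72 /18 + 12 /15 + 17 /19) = -28.38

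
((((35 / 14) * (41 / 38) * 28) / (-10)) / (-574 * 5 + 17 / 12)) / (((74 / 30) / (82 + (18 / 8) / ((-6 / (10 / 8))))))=33695235/387189904 = 0.09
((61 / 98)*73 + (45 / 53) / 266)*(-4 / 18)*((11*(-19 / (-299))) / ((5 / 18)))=-98658692/3882515 = -25.41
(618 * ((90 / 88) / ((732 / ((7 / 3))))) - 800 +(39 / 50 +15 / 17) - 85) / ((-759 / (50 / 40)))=29139857/20076320 = 1.45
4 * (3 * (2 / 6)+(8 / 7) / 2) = 6.29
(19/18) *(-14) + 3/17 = -2234/153 = -14.60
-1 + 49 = 48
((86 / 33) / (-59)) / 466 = -43/453651 = 0.00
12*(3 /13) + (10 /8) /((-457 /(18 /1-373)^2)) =-8125817/23764 = -341.94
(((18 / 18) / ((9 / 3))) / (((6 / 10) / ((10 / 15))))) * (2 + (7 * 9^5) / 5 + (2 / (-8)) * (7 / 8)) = 4409087/144 = 30618.66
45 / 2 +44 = 133/2 = 66.50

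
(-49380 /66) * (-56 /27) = 460880/297 = 1551.78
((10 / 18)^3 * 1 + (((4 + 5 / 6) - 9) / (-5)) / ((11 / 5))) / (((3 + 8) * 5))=1765/176418 = 0.01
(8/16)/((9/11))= 11/18 = 0.61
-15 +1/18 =-269/18 = -14.94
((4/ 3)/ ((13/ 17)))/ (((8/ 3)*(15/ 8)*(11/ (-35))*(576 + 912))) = -119/159588 = 0.00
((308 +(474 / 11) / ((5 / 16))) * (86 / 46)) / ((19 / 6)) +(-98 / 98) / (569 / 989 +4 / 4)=517578659/1970870 = 262.61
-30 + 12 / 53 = -1578/53 = -29.77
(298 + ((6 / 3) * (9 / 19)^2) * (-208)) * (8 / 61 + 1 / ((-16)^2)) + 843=129161187/148352 = 870.64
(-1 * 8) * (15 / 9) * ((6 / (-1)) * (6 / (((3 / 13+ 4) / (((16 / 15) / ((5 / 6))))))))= 39936/275 = 145.22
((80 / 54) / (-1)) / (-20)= 2/27 = 0.07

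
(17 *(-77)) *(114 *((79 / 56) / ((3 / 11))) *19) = -58663583/4 = -14665895.75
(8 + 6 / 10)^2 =1849/25 = 73.96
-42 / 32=-21/16 = -1.31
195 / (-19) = -195/19 = -10.26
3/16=0.19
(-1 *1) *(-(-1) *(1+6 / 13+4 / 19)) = -413/247 = -1.67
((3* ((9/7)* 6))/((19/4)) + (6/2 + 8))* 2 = 4222/133 = 31.74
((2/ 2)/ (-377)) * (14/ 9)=-14/3393 = 0.00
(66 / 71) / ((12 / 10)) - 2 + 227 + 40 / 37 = 595950/2627 = 226.86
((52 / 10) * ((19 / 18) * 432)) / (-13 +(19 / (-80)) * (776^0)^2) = -63232/353 = -179.13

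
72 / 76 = 0.95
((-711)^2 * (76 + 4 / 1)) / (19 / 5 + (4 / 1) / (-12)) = 151656300/13 = 11665869.23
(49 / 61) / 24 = 49/1464 = 0.03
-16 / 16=-1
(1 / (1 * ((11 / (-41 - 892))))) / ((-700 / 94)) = 43851/3850 = 11.39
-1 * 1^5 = -1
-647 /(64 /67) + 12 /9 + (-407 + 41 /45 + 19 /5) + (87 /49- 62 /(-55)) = -333867055/310464 = -1075.38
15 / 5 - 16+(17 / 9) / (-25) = -2942/225 = -13.08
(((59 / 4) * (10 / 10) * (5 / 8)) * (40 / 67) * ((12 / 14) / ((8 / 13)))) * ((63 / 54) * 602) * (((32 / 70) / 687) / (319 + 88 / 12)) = 164905/15020797 = 0.01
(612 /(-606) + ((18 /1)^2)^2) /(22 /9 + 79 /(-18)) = -190844532/3535 = -53987.14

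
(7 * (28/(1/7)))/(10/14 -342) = -9604/2389 = -4.02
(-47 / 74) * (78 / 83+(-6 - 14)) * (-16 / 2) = -297416/3071 = -96.85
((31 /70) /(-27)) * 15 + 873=109967/126 = 872.75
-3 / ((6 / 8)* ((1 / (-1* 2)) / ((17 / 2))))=68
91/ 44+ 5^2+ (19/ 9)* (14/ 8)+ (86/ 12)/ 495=45704/1485 = 30.78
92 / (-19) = -92/19 = -4.84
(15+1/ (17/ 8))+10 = 433/17 = 25.47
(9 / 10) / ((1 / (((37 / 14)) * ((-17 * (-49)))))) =39627/20 = 1981.35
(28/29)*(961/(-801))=-26908/23229 = -1.16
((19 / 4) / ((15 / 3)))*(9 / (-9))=-0.95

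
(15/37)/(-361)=-15/13357 = 0.00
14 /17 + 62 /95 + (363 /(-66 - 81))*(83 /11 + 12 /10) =-1592177/79135 = -20.12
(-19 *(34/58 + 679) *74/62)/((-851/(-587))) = -219803324/20677 = -10630.33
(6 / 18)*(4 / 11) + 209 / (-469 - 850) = -1621/43527 = -0.04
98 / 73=1.34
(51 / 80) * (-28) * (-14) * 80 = 19992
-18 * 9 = -162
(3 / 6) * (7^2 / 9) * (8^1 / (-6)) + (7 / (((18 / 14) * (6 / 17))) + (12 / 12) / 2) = 332/27 = 12.30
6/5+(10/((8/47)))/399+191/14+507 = 521.99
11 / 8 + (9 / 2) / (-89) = 943/712 = 1.32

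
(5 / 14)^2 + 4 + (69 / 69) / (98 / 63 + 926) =422206/102263 = 4.13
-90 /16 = -45/8 = -5.62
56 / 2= 28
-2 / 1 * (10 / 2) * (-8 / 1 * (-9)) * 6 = -4320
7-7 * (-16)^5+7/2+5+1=7340048.50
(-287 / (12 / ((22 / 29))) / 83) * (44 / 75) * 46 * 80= -51118144/108315 = -471.94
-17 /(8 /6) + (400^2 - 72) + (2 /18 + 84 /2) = 159957.36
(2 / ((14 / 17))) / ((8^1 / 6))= 51/28 = 1.82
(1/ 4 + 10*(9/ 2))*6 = 543/2 = 271.50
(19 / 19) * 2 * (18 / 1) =36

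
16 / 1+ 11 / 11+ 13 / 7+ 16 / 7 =148/7 = 21.14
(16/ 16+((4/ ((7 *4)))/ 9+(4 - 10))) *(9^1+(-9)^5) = 294262.86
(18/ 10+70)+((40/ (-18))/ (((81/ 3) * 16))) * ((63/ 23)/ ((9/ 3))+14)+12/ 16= 2025266/27945 = 72.47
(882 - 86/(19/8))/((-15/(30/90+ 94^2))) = -85199926/171 = -498245.18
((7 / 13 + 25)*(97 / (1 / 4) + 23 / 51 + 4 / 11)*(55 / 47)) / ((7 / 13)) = 362087500/16779 = 21579.80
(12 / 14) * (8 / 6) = 8/7 = 1.14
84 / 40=21/10 = 2.10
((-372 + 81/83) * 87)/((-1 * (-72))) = -297685/664 = -448.32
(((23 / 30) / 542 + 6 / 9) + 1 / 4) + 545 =739719/1355 = 545.92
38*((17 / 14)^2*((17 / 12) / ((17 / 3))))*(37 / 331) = 203167/129752 = 1.57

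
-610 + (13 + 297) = -300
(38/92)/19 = 0.02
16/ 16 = 1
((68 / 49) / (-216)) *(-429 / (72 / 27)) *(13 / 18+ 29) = 30.72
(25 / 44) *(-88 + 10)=-975/22 = -44.32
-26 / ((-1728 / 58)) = 377/432 = 0.87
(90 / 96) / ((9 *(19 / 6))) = 5/152 = 0.03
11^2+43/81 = 9844/81 = 121.53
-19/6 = -3.17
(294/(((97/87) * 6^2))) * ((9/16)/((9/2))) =1421/1552 = 0.92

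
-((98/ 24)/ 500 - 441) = 2645951/6000 = 440.99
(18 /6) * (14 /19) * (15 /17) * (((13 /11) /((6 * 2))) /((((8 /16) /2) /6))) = 16380/3553 = 4.61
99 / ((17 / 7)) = 693/17 = 40.76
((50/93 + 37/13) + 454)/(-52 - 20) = -552977/87048 = -6.35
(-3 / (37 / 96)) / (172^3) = -9/5883518 = 0.00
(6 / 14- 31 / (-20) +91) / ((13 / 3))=21.46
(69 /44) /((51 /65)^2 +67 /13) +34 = 36758021/1072544 = 34.27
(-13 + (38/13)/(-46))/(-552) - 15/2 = -205659/27508 = -7.48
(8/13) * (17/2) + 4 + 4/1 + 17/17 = 185/13 = 14.23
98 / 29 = 3.38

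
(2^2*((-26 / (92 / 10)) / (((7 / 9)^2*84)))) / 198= -195/173558 = 0.00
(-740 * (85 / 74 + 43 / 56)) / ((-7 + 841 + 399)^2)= -19855/21284046 = 0.00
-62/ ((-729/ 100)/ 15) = 31000/243 = 127.57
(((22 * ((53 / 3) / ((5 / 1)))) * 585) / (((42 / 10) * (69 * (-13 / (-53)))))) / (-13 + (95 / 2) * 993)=0.01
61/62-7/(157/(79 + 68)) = -54221/9734 = -5.57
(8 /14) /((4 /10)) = 10/7 = 1.43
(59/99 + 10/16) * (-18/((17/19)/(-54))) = 496071/374 = 1326.39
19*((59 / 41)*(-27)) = -30267/41 = -738.22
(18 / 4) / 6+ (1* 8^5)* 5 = 655363/4 = 163840.75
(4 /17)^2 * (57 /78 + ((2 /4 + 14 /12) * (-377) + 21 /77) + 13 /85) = -365920088/10538385 = -34.72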